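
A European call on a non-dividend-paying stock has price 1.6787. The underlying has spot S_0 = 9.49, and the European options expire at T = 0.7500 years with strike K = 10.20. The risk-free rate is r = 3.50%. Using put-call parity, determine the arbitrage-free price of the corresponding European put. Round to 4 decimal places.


Answer: Put price = 2.1244

Derivation:
Put-call parity: C - P = S_0 * exp(-qT) - K * exp(-rT).
S_0 * exp(-qT) = 9.4900 * 1.00000000 = 9.49000000
K * exp(-rT) = 10.2000 * 0.97409154 = 9.93573367
P = C - S*exp(-qT) + K*exp(-rT)
P = 1.6787 - 9.49000000 + 9.93573367 = 2.1244


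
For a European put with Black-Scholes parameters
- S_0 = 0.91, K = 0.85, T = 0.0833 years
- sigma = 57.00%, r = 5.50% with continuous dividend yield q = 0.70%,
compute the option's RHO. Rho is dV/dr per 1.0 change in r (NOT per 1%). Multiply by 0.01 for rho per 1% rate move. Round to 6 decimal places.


Answer: Rho = -0.025421

Derivation:
d1 = 0.5211703682; d2 = 0.3566584537
phi(d1) = 0.3482802492; exp(-qT) = 0.9994170700; exp(-rT) = 0.9954289791
N(-d2) = 0.3606737559
Rho = -K*T*exp(-rT)*N(-d2) = -0.8500 * 0.0833 * 0.9954289791 * 0.3606737559 = -0.025421


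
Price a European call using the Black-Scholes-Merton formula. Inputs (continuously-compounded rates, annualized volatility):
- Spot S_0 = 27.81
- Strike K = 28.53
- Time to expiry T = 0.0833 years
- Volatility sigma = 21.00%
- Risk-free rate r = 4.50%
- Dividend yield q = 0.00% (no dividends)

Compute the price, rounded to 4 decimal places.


d1 = (ln(S/K) + (r - q + 0.5*sigma^2) * T) / (sigma * sqrt(T)) = -0.32957179
d2 = d1 - sigma * sqrt(T) = -0.39018145
exp(-rT) = 0.99625852; exp(-qT) = 1.00000000
C = S_0 * exp(-qT) * N(d1) - K * exp(-rT) * N(d2)
N(d1) = 0.37086177; N(d2) = 0.34820119
C = 27.8100 * 1.00000000 * 0.37086177 - 28.5300 * 0.99625852 * 0.34820119 = 0.4167

Answer: Price = 0.4167


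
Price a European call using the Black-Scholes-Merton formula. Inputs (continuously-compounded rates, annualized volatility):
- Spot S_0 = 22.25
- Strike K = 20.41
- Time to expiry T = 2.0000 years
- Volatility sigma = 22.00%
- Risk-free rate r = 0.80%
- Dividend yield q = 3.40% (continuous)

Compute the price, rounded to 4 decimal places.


Answer: Price = 2.8923

Derivation:
d1 = (ln(S/K) + (r - q + 0.5*sigma^2) * T) / (sigma * sqrt(T)) = 0.26586261
d2 = d1 - sigma * sqrt(T) = -0.04526437
exp(-rT) = 0.98412732; exp(-qT) = 0.93426047
C = S_0 * exp(-qT) * N(d1) - K * exp(-rT) * N(d2)
N(d1) = 0.60482749; N(d2) = 0.48194829
C = 22.2500 * 0.93426047 * 0.60482749 - 20.4100 * 0.98412732 * 0.48194829 = 2.8923


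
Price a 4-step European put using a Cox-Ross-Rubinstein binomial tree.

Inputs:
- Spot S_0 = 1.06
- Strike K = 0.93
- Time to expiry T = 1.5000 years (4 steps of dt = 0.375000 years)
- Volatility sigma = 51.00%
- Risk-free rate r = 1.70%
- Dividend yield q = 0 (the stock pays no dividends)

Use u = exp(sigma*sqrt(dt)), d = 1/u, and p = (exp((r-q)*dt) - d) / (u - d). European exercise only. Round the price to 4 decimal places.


Answer: Price = V(0,0) = 0.1749

Derivation:
dt = T/N = 0.375000
u = exp(sigma*sqrt(dt)) = 1.366578; d = 1/u = 0.731755
p = (exp((r-q)*dt) - d) / (u - d) = 0.432625
Discount per step: exp(-r*dt) = 0.993645
Stock lattice S(k, i) with i counting down-moves:
  k=0: S(0,0) = 1.0600
  k=1: S(1,0) = 1.4486; S(1,1) = 0.7757
  k=2: S(2,0) = 1.9796; S(2,1) = 1.0600; S(2,2) = 0.5676
  k=3: S(3,0) = 2.7053; S(3,1) = 1.4486; S(3,2) = 0.7757; S(3,3) = 0.4153
  k=4: S(4,0) = 3.6970; S(4,1) = 1.9796; S(4,2) = 1.0600; S(4,3) = 0.5676; S(4,4) = 0.3039
Terminal payoffs V(N, i) = max(K - S_T, 0):
  V(4,0) = 0.000000; V(4,1) = 0.000000; V(4,2) = 0.000000; V(4,3) = 0.362407; V(4,4) = 0.626074
Backward induction: V(k, i) = exp(-r*dt) * [p * V(k+1, i) + (1-p) * V(k+1, i+1)].
  V(3,0) = exp(-r*dt) * [p*0.000000 + (1-p)*0.000000] = 0.000000
  V(3,1) = exp(-r*dt) * [p*0.000000 + (1-p)*0.000000] = 0.000000
  V(3,2) = exp(-r*dt) * [p*0.000000 + (1-p)*0.362407] = 0.204314
  V(3,3) = exp(-r*dt) * [p*0.362407 + (1-p)*0.626074] = 0.508751
  V(2,0) = exp(-r*dt) * [p*0.000000 + (1-p)*0.000000] = 0.000000
  V(2,1) = exp(-r*dt) * [p*0.000000 + (1-p)*0.204314] = 0.115186
  V(2,2) = exp(-r*dt) * [p*0.204314 + (1-p)*0.508751] = 0.374648
  V(1,0) = exp(-r*dt) * [p*0.000000 + (1-p)*0.115186] = 0.064938
  V(1,1) = exp(-r*dt) * [p*0.115186 + (1-p)*0.374648] = 0.260731
  V(0,0) = exp(-r*dt) * [p*0.064938 + (1-p)*0.260731] = 0.174907


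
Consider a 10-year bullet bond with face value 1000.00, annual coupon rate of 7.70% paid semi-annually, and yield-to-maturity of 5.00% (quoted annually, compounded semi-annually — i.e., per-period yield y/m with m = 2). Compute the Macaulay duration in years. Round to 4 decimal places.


Coupon per period c = face * coupon_rate / m = 38.500000
Periods per year m = 2; per-period yield y/m = 0.025000
Number of cashflows N = 20
Cashflows (t years, CF_t, discount factor 1/(1+y/m)^(m*t), PV):
  t = 0.5000: CF_t = 38.500000, DF = 0.975610, PV = 37.560976
  t = 1.0000: CF_t = 38.500000, DF = 0.951814, PV = 36.644854
  t = 1.5000: CF_t = 38.500000, DF = 0.928599, PV = 35.751077
  t = 2.0000: CF_t = 38.500000, DF = 0.905951, PV = 34.879100
  t = 2.5000: CF_t = 38.500000, DF = 0.883854, PV = 34.028390
  t = 3.0000: CF_t = 38.500000, DF = 0.862297, PV = 33.198429
  t = 3.5000: CF_t = 38.500000, DF = 0.841265, PV = 32.388712
  t = 4.0000: CF_t = 38.500000, DF = 0.820747, PV = 31.598743
  t = 4.5000: CF_t = 38.500000, DF = 0.800728, PV = 30.828042
  t = 5.0000: CF_t = 38.500000, DF = 0.781198, PV = 30.076138
  t = 5.5000: CF_t = 38.500000, DF = 0.762145, PV = 29.342574
  t = 6.0000: CF_t = 38.500000, DF = 0.743556, PV = 28.626902
  t = 6.5000: CF_t = 38.500000, DF = 0.725420, PV = 27.928684
  t = 7.0000: CF_t = 38.500000, DF = 0.707727, PV = 27.247497
  t = 7.5000: CF_t = 38.500000, DF = 0.690466, PV = 26.582924
  t = 8.0000: CF_t = 38.500000, DF = 0.673625, PV = 25.934560
  t = 8.5000: CF_t = 38.500000, DF = 0.657195, PV = 25.302010
  t = 9.0000: CF_t = 38.500000, DF = 0.641166, PV = 24.684888
  t = 9.5000: CF_t = 38.500000, DF = 0.625528, PV = 24.082817
  t = 10.0000: CF_t = 1038.500000, DF = 0.610271, PV = 633.766374
Price P = sum_t PV_t = 1210.453691
Macaulay numerator sum_t t * PV_t:
  t * PV_t at t = 0.5000: 18.780488
  t * PV_t at t = 1.0000: 36.644854
  t * PV_t at t = 1.5000: 53.626616
  t * PV_t at t = 2.0000: 69.758200
  t * PV_t at t = 2.5000: 85.070975
  t * PV_t at t = 3.0000: 99.595288
  t * PV_t at t = 3.5000: 113.360490
  t * PV_t at t = 4.0000: 126.394972
  t * PV_t at t = 4.5000: 138.726189
  t * PV_t at t = 5.0000: 150.380692
  t * PV_t at t = 5.5000: 161.384158
  t * PV_t at t = 6.0000: 171.761409
  t * PV_t at t = 6.5000: 181.536449
  t * PV_t at t = 7.0000: 190.732479
  t * PV_t at t = 7.5000: 199.371930
  t * PV_t at t = 8.0000: 207.476480
  t * PV_t at t = 8.5000: 215.067082
  t * PV_t at t = 9.0000: 222.163988
  t * PV_t at t = 9.5000: 228.786762
  t * PV_t at t = 10.0000: 6337.663742
Macaulay duration D = (sum_t t * PV_t) / P = 9008.283243 / 1210.453691 = 7.442072

Answer: Macaulay duration = 7.4421 years


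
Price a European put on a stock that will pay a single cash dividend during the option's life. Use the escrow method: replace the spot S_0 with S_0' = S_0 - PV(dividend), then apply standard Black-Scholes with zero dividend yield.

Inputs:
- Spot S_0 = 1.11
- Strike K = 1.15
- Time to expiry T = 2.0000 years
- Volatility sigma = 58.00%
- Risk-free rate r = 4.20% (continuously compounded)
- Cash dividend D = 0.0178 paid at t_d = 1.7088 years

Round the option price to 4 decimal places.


Answer: Price = 0.3245

Derivation:
PV(D) = D * exp(-r * t_d) = 0.0178 * 0.93074531 = 0.01656727
S_0' = S_0 - PV(D) = 1.1100 - 0.01656727 = 1.09343273
d1 = (ln(S_0'/K) + (r + sigma^2/2)*T) / (sigma*sqrt(T)) = 0.45103672
d2 = d1 - sigma*sqrt(T) = -0.36920715
exp(-rT) = 0.91943126
N(-d1) = 0.32598154; N(-d2) = 0.64401334
P = K * exp(-rT) * N(-d2) - S_0' * N(-d1) = 1.1500 * 0.91943126 * 0.64401334 - 1.09343273 * 0.32598154 = 0.3245


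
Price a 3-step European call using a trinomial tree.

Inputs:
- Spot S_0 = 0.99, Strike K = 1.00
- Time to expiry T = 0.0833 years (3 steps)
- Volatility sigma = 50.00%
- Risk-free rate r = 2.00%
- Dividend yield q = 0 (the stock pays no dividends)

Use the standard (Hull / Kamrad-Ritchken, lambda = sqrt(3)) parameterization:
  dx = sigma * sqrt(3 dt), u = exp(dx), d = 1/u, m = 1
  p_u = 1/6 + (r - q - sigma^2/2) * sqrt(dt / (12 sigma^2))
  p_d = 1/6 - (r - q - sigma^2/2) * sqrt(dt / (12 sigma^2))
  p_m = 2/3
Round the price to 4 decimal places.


dt = T/N = 0.027767; dx = sigma*sqrt(3*dt) = 0.144309
u = exp(dx) = 1.155241; d = 1/u = 0.865620
p_u = 0.156565, p_m = 0.666667, p_d = 0.176768
Discount per step: exp(-r*dt) = 0.999445
Stock lattice S(k, j) with j the centered position index:
  k=0: S(0,+0) = 0.9900
  k=1: S(1,-1) = 0.8570; S(1,+0) = 0.9900; S(1,+1) = 1.1437
  k=2: S(2,-2) = 0.7418; S(2,-1) = 0.8570; S(2,+0) = 0.9900; S(2,+1) = 1.1437; S(2,+2) = 1.3212
  k=3: S(3,-3) = 0.6421; S(3,-2) = 0.7418; S(3,-1) = 0.8570; S(3,+0) = 0.9900; S(3,+1) = 1.1437; S(3,+2) = 1.3212; S(3,+3) = 1.5263
Terminal payoffs V(N, j) = max(S_T - K, 0):
  V(3,-3) = 0.000000; V(3,-2) = 0.000000; V(3,-1) = 0.000000; V(3,+0) = 0.000000; V(3,+1) = 0.143688; V(3,+2) = 0.321235; V(3,+3) = 0.526345
Backward induction: V(k, j) = exp(-r*dt) * [p_u * V(k+1, j+1) + p_m * V(k+1, j) + p_d * V(k+1, j-1)]
  V(2,-2) = exp(-r*dt) * [p_u*0.000000 + p_m*0.000000 + p_d*0.000000] = 0.000000
  V(2,-1) = exp(-r*dt) * [p_u*0.000000 + p_m*0.000000 + p_d*0.000000] = 0.000000
  V(2,+0) = exp(-r*dt) * [p_u*0.143688 + p_m*0.000000 + p_d*0.000000] = 0.022484
  V(2,+1) = exp(-r*dt) * [p_u*0.321235 + p_m*0.143688 + p_d*0.000000] = 0.146005
  V(2,+2) = exp(-r*dt) * [p_u*0.526345 + p_m*0.321235 + p_d*0.143688] = 0.321785
  V(1,-1) = exp(-r*dt) * [p_u*0.022484 + p_m*0.000000 + p_d*0.000000] = 0.003518
  V(1,+0) = exp(-r*dt) * [p_u*0.146005 + p_m*0.022484 + p_d*0.000000] = 0.037828
  V(1,+1) = exp(-r*dt) * [p_u*0.321785 + p_m*0.146005 + p_d*0.022484] = 0.151607
  V(0,+0) = exp(-r*dt) * [p_u*0.151607 + p_m*0.037828 + p_d*0.003518] = 0.049549

Answer: Price = V(0,0) = 0.0495


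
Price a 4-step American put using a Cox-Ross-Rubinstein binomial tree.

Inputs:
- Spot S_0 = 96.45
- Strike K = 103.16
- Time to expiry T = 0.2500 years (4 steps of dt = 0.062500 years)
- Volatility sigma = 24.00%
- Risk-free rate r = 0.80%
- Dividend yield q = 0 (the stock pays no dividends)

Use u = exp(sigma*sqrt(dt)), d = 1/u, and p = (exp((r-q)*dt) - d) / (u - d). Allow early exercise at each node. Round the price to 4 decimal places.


dt = T/N = 0.062500
u = exp(sigma*sqrt(dt)) = 1.061837; d = 1/u = 0.941765
p = (exp((r-q)*dt) - d) / (u - d) = 0.489170
Discount per step: exp(-r*dt) = 0.999500
Stock lattice S(k, i) with i counting down-moves:
  k=0: S(0,0) = 96.4500
  k=1: S(1,0) = 102.4141; S(1,1) = 90.8332
  k=2: S(2,0) = 108.7471; S(2,1) = 96.4500; S(2,2) = 85.5435
  k=3: S(3,0) = 115.4716; S(3,1) = 102.4141; S(3,2) = 90.8332; S(3,3) = 80.5618
  k=4: S(4,0) = 122.6120; S(4,1) = 108.7471; S(4,2) = 96.4500; S(4,3) = 85.5435; S(4,4) = 75.8703
Terminal payoffs V(N, i) = max(K - S_T, 0):
  V(4,0) = 0.000000; V(4,1) = 0.000000; V(4,2) = 6.710000; V(4,3) = 17.616524; V(4,4) = 27.289743
Backward induction: V(k, i) = exp(-r*dt) * [p * V(k+1, i) + (1-p) * V(k+1, i+1)]; then take max(V_cont, immediate exercise) for American.
  V(3,0) = exp(-r*dt) * [p*0.000000 + (1-p)*0.000000] = 0.000000; exercise = 0.000000; V(3,0) = max -> 0.000000
  V(3,1) = exp(-r*dt) * [p*0.000000 + (1-p)*6.710000] = 3.425958; exercise = 0.745865; V(3,1) = max -> 3.425958
  V(3,2) = exp(-r*dt) * [p*6.710000 + (1-p)*17.616524] = 12.275244; exercise = 12.326811; V(3,2) = max -> 12.326811
  V(3,3) = exp(-r*dt) * [p*17.616524 + (1-p)*27.289743] = 22.546621; exercise = 22.598188; V(3,3) = max -> 22.598188
  V(2,0) = exp(-r*dt) * [p*0.000000 + (1-p)*3.425958] = 1.749208; exercise = 0.000000; V(2,0) = max -> 1.749208
  V(2,1) = exp(-r*dt) * [p*3.425958 + (1-p)*12.326811] = 7.968798; exercise = 6.710000; V(2,1) = max -> 7.968798
  V(2,2) = exp(-r*dt) * [p*12.326811 + (1-p)*22.598188] = 17.564957; exercise = 17.616524; V(2,2) = max -> 17.616524
  V(1,0) = exp(-r*dt) * [p*1.749208 + (1-p)*7.968798] = 4.923900; exercise = 0.745865; V(1,0) = max -> 4.923900
  V(1,1) = exp(-r*dt) * [p*7.968798 + (1-p)*17.616524] = 12.890702; exercise = 12.326811; V(1,1) = max -> 12.890702
  V(0,0) = exp(-r*dt) * [p*4.923900 + (1-p)*12.890702] = 8.989088; exercise = 6.710000; V(0,0) = max -> 8.989088

Answer: Price = V(0,0) = 8.9891


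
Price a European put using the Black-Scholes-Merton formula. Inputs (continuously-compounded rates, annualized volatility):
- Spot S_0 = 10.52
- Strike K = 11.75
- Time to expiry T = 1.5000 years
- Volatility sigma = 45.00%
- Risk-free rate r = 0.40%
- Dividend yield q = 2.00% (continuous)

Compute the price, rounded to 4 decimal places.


Answer: Price = 3.1802

Derivation:
d1 = (ln(S/K) + (r - q + 0.5*sigma^2) * T) / (sigma * sqrt(T)) = 0.03138970
d2 = d1 - sigma * sqrt(T) = -0.51974550
exp(-rT) = 0.99401796; exp(-qT) = 0.97044553
P = K * exp(-rT) * N(-d2) - S_0 * exp(-qT) * N(-d1)
N(-d1) = 0.48747938; N(-d2) = 0.69837951
P = 11.7500 * 0.99401796 * 0.69837951 - 10.5200 * 0.97044553 * 0.48747938 = 3.1802


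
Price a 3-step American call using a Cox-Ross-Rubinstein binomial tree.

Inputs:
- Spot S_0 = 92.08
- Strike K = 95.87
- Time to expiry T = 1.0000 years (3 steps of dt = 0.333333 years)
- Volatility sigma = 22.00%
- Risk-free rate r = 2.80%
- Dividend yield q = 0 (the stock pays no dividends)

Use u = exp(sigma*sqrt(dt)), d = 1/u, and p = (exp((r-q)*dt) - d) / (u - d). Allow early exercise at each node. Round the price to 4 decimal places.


dt = T/N = 0.333333
u = exp(sigma*sqrt(dt)) = 1.135436; d = 1/u = 0.880719
p = (exp((r-q)*dt) - d) / (u - d) = 0.505102
Discount per step: exp(-r*dt) = 0.990710
Stock lattice S(k, i) with i counting down-moves:
  k=0: S(0,0) = 92.0800
  k=1: S(1,0) = 104.5510; S(1,1) = 81.0966
  k=2: S(2,0) = 118.7110; S(2,1) = 92.0800; S(2,2) = 71.4233
  k=3: S(3,0) = 134.7888; S(3,1) = 104.5510; S(3,2) = 81.0966; S(3,3) = 62.9038
Terminal payoffs V(N, i) = max(S_T - K, 0):
  V(3,0) = 38.918778; V(3,1) = 8.680983; V(3,2) = 0.000000; V(3,3) = 0.000000
Backward induction: V(k, i) = exp(-r*dt) * [p * V(k+1, i) + (1-p) * V(k+1, i+1)]; then take max(V_cont, immediate exercise) for American.
  V(2,0) = exp(-r*dt) * [p*38.918778 + (1-p)*8.680983] = 23.731614; exercise = 22.840990; V(2,0) = max -> 23.731614
  V(2,1) = exp(-r*dt) * [p*8.680983 + (1-p)*0.000000] = 4.344045; exercise = 0.000000; V(2,1) = max -> 4.344045
  V(2,2) = exp(-r*dt) * [p*0.000000 + (1-p)*0.000000] = 0.000000; exercise = 0.000000; V(2,2) = max -> 0.000000
  V(1,0) = exp(-r*dt) * [p*23.731614 + (1-p)*4.344045] = 14.005411; exercise = 8.680983; V(1,0) = max -> 14.005411
  V(1,1) = exp(-r*dt) * [p*4.344045 + (1-p)*0.000000] = 2.173801; exercise = 0.000000; V(1,1) = max -> 2.173801
  V(0,0) = exp(-r*dt) * [p*14.005411 + (1-p)*2.173801] = 8.074256; exercise = 0.000000; V(0,0) = max -> 8.074256

Answer: Price = V(0,0) = 8.0743


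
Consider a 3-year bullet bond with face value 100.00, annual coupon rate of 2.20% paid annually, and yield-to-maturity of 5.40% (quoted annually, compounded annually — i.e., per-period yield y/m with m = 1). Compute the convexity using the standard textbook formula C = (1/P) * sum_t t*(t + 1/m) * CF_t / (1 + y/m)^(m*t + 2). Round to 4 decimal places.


Coupon per period c = face * coupon_rate / m = 2.200000
Periods per year m = 1; per-period yield y/m = 0.054000
Number of cashflows N = 3
Cashflows (t years, CF_t, discount factor 1/(1+y/m)^(m*t), PV):
  t = 1.0000: CF_t = 2.200000, DF = 0.948767, PV = 2.087287
  t = 2.0000: CF_t = 2.200000, DF = 0.900158, PV = 1.980348
  t = 3.0000: CF_t = 102.200000, DF = 0.854040, PV = 87.282879
Price P = sum_t PV_t = 91.350513
Convexity numerator sum_t t*(t + 1/m) * CF_t / (1+y/m)^(m*t + 2):
  t = 1.0000: term = 3.757776
  t = 2.0000: term = 10.695756
  t = 3.0000: term = 942.820653
Convexity = (1/P) * sum = 957.274185 / 91.350513 = 10.479133

Answer: Convexity = 10.4791


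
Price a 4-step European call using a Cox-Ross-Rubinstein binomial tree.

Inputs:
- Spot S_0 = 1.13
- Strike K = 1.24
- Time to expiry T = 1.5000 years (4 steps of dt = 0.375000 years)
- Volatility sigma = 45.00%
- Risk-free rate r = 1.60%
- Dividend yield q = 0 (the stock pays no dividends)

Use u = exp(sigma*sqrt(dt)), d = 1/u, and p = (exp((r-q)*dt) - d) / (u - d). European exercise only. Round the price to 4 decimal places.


dt = T/N = 0.375000
u = exp(sigma*sqrt(dt)) = 1.317278; d = 1/u = 0.759141
p = (exp((r-q)*dt) - d) / (u - d) = 0.442323
Discount per step: exp(-r*dt) = 0.994018
Stock lattice S(k, i) with i counting down-moves:
  k=0: S(0,0) = 1.1300
  k=1: S(1,0) = 1.4885; S(1,1) = 0.8578
  k=2: S(2,0) = 1.9608; S(2,1) = 1.1300; S(2,2) = 0.6512
  k=3: S(3,0) = 2.5829; S(3,1) = 1.4885; S(3,2) = 0.8578; S(3,3) = 0.4944
  k=4: S(4,0) = 3.4024; S(4,1) = 1.9608; S(4,2) = 1.1300; S(4,3) = 0.6512; S(4,4) = 0.3753
Terminal payoffs V(N, i) = max(S_T - K, 0):
  V(4,0) = 2.162424; V(4,1) = 0.720801; V(4,2) = 0.000000; V(4,3) = 0.000000; V(4,4) = 0.000000
Backward induction: V(k, i) = exp(-r*dt) * [p * V(k+1, i) + (1-p) * V(k+1, i+1)].
  V(3,0) = exp(-r*dt) * [p*2.162424 + (1-p)*0.720801] = 1.350337
  V(3,1) = exp(-r*dt) * [p*0.720801 + (1-p)*0.000000] = 0.316920
  V(3,2) = exp(-r*dt) * [p*0.000000 + (1-p)*0.000000] = 0.000000
  V(3,3) = exp(-r*dt) * [p*0.000000 + (1-p)*0.000000] = 0.000000
  V(2,0) = exp(-r*dt) * [p*1.350337 + (1-p)*0.316920] = 0.769394
  V(2,1) = exp(-r*dt) * [p*0.316920 + (1-p)*0.000000] = 0.139342
  V(2,2) = exp(-r*dt) * [p*0.000000 + (1-p)*0.000000] = 0.000000
  V(1,0) = exp(-r*dt) * [p*0.769394 + (1-p)*0.139342] = 0.415528
  V(1,1) = exp(-r*dt) * [p*0.139342 + (1-p)*0.000000] = 0.061266
  V(0,0) = exp(-r*dt) * [p*0.415528 + (1-p)*0.061266] = 0.216660

Answer: Price = V(0,0) = 0.2167


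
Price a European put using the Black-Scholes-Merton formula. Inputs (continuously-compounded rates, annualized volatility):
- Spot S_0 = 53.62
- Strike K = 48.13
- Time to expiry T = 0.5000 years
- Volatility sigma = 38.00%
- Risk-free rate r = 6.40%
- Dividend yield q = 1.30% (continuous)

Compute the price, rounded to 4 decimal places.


d1 = (ln(S/K) + (r - q + 0.5*sigma^2) * T) / (sigma * sqrt(T)) = 0.63124706
d2 = d1 - sigma * sqrt(T) = 0.36254648
exp(-rT) = 0.96850658; exp(-qT) = 0.99352108
P = K * exp(-rT) * N(-d2) - S_0 * exp(-qT) * N(-d1)
N(-d1) = 0.26393950; N(-d2) = 0.35847185
P = 48.1300 * 0.96850658 * 0.35847185 - 53.6200 * 0.99352108 * 0.26393950 = 2.6491

Answer: Price = 2.6491


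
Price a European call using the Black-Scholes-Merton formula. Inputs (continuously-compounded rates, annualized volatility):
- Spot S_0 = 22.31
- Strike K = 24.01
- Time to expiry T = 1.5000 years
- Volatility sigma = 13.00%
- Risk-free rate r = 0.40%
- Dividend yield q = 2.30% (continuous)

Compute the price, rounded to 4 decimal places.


d1 = (ln(S/K) + (r - q + 0.5*sigma^2) * T) / (sigma * sqrt(T)) = -0.56062164
d2 = d1 - sigma * sqrt(T) = -0.71983847
exp(-rT) = 0.99401796; exp(-qT) = 0.96608834
C = S_0 * exp(-qT) * N(d1) - K * exp(-rT) * N(d2)
N(d1) = 0.28752775; N(d2) = 0.23581223
C = 22.3100 * 0.96608834 * 0.28752775 - 24.0100 * 0.99401796 * 0.23581223 = 0.5692

Answer: Price = 0.5692


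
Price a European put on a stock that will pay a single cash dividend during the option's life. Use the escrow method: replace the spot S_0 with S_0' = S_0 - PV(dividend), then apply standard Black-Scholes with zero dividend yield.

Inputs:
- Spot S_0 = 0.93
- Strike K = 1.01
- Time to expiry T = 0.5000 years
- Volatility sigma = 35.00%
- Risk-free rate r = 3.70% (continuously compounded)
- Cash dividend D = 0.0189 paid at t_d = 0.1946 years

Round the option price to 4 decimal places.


PV(D) = D * exp(-r * t_d) = 0.0189 * 0.99282566 = 0.01876440
S_0' = S_0 - PV(D) = 0.9300 - 0.01876440 = 0.91123560
d1 = (ln(S_0'/K) + (r + sigma^2/2)*T) / (sigma*sqrt(T)) = -0.21730052
d2 = d1 - sigma*sqrt(T) = -0.46478789
exp(-rT) = 0.98167007
N(-d1) = 0.58601292; N(-d2) = 0.67895832
P = K * exp(-rT) * N(-d2) - S_0' * N(-d1) = 1.0100 * 0.98167007 * 0.67895832 - 0.91123560 * 0.58601292 = 0.1392

Answer: Price = 0.1392


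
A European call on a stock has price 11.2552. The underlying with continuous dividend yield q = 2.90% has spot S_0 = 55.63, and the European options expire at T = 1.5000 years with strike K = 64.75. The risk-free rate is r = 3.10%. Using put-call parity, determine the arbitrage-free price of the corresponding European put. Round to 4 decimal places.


Answer: Put price = 19.8013

Derivation:
Put-call parity: C - P = S_0 * exp(-qT) - K * exp(-rT).
S_0 * exp(-qT) = 55.6300 * 0.95743255 = 53.26197298
K * exp(-rT) = 64.7500 * 0.95456456 = 61.80805530
P = C - S*exp(-qT) + K*exp(-rT)
P = 11.2552 - 53.26197298 + 61.80805530 = 19.8013


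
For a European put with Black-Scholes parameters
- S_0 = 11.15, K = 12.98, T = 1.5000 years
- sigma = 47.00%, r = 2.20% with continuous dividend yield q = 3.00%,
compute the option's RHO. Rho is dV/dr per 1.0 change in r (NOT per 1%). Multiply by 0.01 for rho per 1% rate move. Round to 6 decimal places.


Answer: Rho = -13.498642

Derivation:
d1 = 0.0029616010; d2 = -0.5726684886
phi(d1) = 0.3989405308; exp(-qT) = 0.9559974818; exp(-rT) = 0.9675385596
N(-d2) = 0.7165654114
Rho = -K*T*exp(-rT)*N(-d2) = -12.9800 * 1.5000 * 0.9675385596 * 0.7165654114 = -13.498642


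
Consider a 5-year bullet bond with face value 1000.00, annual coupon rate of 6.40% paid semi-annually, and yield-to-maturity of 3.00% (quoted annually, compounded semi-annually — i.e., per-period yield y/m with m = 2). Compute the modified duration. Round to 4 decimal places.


Coupon per period c = face * coupon_rate / m = 32.000000
Periods per year m = 2; per-period yield y/m = 0.015000
Number of cashflows N = 10
Cashflows (t years, CF_t, discount factor 1/(1+y/m)^(m*t), PV):
  t = 0.5000: CF_t = 32.000000, DF = 0.985222, PV = 31.527094
  t = 1.0000: CF_t = 32.000000, DF = 0.970662, PV = 31.061176
  t = 1.5000: CF_t = 32.000000, DF = 0.956317, PV = 30.602144
  t = 2.0000: CF_t = 32.000000, DF = 0.942184, PV = 30.149895
  t = 2.5000: CF_t = 32.000000, DF = 0.928260, PV = 29.704330
  t = 3.0000: CF_t = 32.000000, DF = 0.914542, PV = 29.265350
  t = 3.5000: CF_t = 32.000000, DF = 0.901027, PV = 28.832857
  t = 4.0000: CF_t = 32.000000, DF = 0.887711, PV = 28.406756
  t = 4.5000: CF_t = 32.000000, DF = 0.874592, PV = 27.986952
  t = 5.0000: CF_t = 1032.000000, DF = 0.861667, PV = 889.240583
Price P = sum_t PV_t = 1156.777137
First compute Macaulay numerator sum_t t * PV_t:
  t * PV_t at t = 0.5000: 15.763547
  t * PV_t at t = 1.0000: 31.061176
  t * PV_t at t = 1.5000: 45.903216
  t * PV_t at t = 2.0000: 60.299791
  t * PV_t at t = 2.5000: 74.260826
  t * PV_t at t = 3.0000: 87.796050
  t * PV_t at t = 3.5000: 100.915001
  t * PV_t at t = 4.0000: 113.627024
  t * PV_t at t = 4.5000: 125.941283
  t * PV_t at t = 5.0000: 4446.202916
Macaulay duration D = 5101.770828 / 1156.777137 = 4.410332
Modified duration = D / (1 + y/m) = 4.410332 / (1 + 0.015000) = 4.345154

Answer: Modified duration = 4.3452


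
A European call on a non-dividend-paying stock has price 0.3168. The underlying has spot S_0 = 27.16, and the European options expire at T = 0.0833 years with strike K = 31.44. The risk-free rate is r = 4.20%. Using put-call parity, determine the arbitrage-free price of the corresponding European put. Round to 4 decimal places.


Put-call parity: C - P = S_0 * exp(-qT) - K * exp(-rT).
S_0 * exp(-qT) = 27.1600 * 1.00000000 = 27.16000000
K * exp(-rT) = 31.4400 * 0.99650751 = 31.33019621
P = C - S*exp(-qT) + K*exp(-rT)
P = 0.3168 - 27.16000000 + 31.33019621 = 4.4870

Answer: Put price = 4.4870


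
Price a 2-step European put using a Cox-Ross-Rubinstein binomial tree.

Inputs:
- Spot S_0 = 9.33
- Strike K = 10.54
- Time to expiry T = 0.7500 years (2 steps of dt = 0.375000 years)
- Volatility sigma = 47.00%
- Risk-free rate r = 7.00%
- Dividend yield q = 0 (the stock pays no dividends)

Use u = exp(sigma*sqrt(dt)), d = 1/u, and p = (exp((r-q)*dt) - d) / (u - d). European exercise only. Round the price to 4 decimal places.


Answer: Price = V(0,0) = 1.9615

Derivation:
dt = T/N = 0.375000
u = exp(sigma*sqrt(dt)) = 1.333511; d = 1/u = 0.749900
p = (exp((r-q)*dt) - d) / (u - d) = 0.474113
Discount per step: exp(-r*dt) = 0.974092
Stock lattice S(k, i) with i counting down-moves:
  k=0: S(0,0) = 9.3300
  k=1: S(1,0) = 12.4417; S(1,1) = 6.9966
  k=2: S(2,0) = 16.5911; S(2,1) = 9.3300; S(2,2) = 5.2467
Terminal payoffs V(N, i) = max(K - S_T, 0):
  V(2,0) = 0.000000; V(2,1) = 1.210000; V(2,2) = 5.293271
Backward induction: V(k, i) = exp(-r*dt) * [p * V(k+1, i) + (1-p) * V(k+1, i+1)].
  V(1,0) = exp(-r*dt) * [p*0.000000 + (1-p)*1.210000] = 0.619837
  V(1,1) = exp(-r*dt) * [p*1.210000 + (1-p)*5.293271] = 3.270355
  V(0,0) = exp(-r*dt) * [p*0.619837 + (1-p)*3.270355] = 1.961538


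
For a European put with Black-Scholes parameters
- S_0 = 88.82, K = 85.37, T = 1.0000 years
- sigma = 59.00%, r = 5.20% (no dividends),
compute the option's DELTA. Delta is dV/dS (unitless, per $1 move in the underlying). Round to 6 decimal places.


d1 = 0.4502832184; d2 = -0.1397167816
phi(d1) = 0.3604810024; exp(-qT) = 1.0000000000; exp(-rT) = 0.9493288668
N(-d1) = 0.3262531189
Delta = -exp(-qT) * N(-d1) = -1.0000000000 * 0.3262531189 = -0.326253

Answer: Delta = -0.326253


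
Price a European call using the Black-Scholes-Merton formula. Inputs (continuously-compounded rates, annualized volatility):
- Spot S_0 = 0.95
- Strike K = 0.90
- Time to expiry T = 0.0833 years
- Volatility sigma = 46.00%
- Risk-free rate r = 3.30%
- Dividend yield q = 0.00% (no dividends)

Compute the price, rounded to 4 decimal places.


Answer: Price = 0.0795

Derivation:
d1 = (ln(S/K) + (r - q + 0.5*sigma^2) * T) / (sigma * sqrt(T)) = 0.49433025
d2 = d1 - sigma * sqrt(T) = 0.36156624
exp(-rT) = 0.99725487; exp(-qT) = 1.00000000
C = S_0 * exp(-qT) * N(d1) - K * exp(-rT) * N(d2)
N(d1) = 0.68946352; N(d2) = 0.64116190
C = 0.9500 * 1.00000000 * 0.68946352 - 0.9000 * 0.99725487 * 0.64116190 = 0.0795


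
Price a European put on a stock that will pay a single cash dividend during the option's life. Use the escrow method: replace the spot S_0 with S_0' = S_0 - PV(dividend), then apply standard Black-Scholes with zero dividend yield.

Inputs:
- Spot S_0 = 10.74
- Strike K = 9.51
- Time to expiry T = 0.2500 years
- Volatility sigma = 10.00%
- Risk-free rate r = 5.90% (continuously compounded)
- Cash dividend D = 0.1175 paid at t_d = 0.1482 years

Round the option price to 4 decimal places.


PV(D) = D * exp(-r * t_d) = 0.1175 * 0.99129432 = 0.11647708
S_0' = S_0 - PV(D) = 10.7400 - 0.11647708 = 10.62352292
d1 = (ln(S_0'/K) + (r + sigma^2/2)*T) / (sigma*sqrt(T)) = 2.53453618
d2 = d1 - sigma*sqrt(T) = 2.48453618
exp(-rT) = 0.98535825
N(-d1) = 0.00562981; N(-d2) = 0.00648602
P = K * exp(-rT) * N(-d2) - S_0' * N(-d1) = 9.5100 * 0.98535825 * 0.00648602 - 10.62352292 * 0.00562981 = 0.0010

Answer: Price = 0.0010


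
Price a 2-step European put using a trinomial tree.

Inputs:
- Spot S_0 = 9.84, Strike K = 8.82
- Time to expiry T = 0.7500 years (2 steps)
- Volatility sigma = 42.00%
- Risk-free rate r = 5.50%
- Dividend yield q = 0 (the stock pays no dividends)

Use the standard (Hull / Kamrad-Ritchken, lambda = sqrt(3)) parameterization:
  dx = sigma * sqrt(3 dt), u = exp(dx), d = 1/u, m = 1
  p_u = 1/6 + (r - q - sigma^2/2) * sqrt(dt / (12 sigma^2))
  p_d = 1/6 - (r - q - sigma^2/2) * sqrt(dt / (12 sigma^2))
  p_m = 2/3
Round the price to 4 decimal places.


Answer: Price = V(0,0) = 0.7316

Derivation:
dt = T/N = 0.375000; dx = sigma*sqrt(3*dt) = 0.445477
u = exp(dx) = 1.561235; d = 1/u = 0.640519
p_u = 0.152693, p_m = 0.666667, p_d = 0.180640
Discount per step: exp(-r*dt) = 0.979586
Stock lattice S(k, j) with j the centered position index:
  k=0: S(0,+0) = 9.8400
  k=1: S(1,-1) = 6.3027; S(1,+0) = 9.8400; S(1,+1) = 15.3626
  k=2: S(2,-2) = 4.0370; S(2,-1) = 6.3027; S(2,+0) = 9.8400; S(2,+1) = 15.3626; S(2,+2) = 23.9846
Terminal payoffs V(N, j) = max(K - S_T, 0):
  V(2,-2) = 4.783003; V(2,-1) = 2.517298; V(2,+0) = 0.000000; V(2,+1) = 0.000000; V(2,+2) = 0.000000
Backward induction: V(k, j) = exp(-r*dt) * [p_u * V(k+1, j+1) + p_m * V(k+1, j) + p_d * V(k+1, j-1)]
  V(1,-1) = exp(-r*dt) * [p_u*0.000000 + p_m*2.517298 + p_d*4.783003] = 2.490306
  V(1,+0) = exp(-r*dt) * [p_u*0.000000 + p_m*0.000000 + p_d*2.517298] = 0.445443
  V(1,+1) = exp(-r*dt) * [p_u*0.000000 + p_m*0.000000 + p_d*0.000000] = 0.000000
  V(0,+0) = exp(-r*dt) * [p_u*0.000000 + p_m*0.445443 + p_d*2.490306] = 0.731567


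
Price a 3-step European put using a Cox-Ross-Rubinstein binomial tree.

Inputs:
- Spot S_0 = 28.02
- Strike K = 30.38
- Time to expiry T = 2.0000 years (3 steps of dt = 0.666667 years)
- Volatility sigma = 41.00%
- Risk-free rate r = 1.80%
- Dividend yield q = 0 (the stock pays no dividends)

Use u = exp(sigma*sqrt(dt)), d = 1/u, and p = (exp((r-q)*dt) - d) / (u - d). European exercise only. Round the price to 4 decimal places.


dt = T/N = 0.666667
u = exp(sigma*sqrt(dt)) = 1.397610; d = 1/u = 0.715507
p = (exp((r-q)*dt) - d) / (u - d) = 0.434781
Discount per step: exp(-r*dt) = 0.988072
Stock lattice S(k, i) with i counting down-moves:
  k=0: S(0,0) = 28.0200
  k=1: S(1,0) = 39.1610; S(1,1) = 20.0485
  k=2: S(2,0) = 54.7318; S(2,1) = 28.0200; S(2,2) = 14.3449
  k=3: S(3,0) = 76.4938; S(3,1) = 39.1610; S(3,2) = 20.0485; S(3,3) = 10.2638
Terminal payoffs V(N, i) = max(K - S_T, 0):
  V(3,0) = 0.000000; V(3,1) = 0.000000; V(3,2) = 10.331488; V(3,3) = 20.116153
Backward induction: V(k, i) = exp(-r*dt) * [p * V(k+1, i) + (1-p) * V(k+1, i+1)].
  V(2,0) = exp(-r*dt) * [p*0.000000 + (1-p)*0.000000] = 0.000000
  V(2,1) = exp(-r*dt) * [p*0.000000 + (1-p)*10.331488] = 5.769901
  V(2,2) = exp(-r*dt) * [p*10.331488 + (1-p)*20.116153] = 15.672764
  V(1,0) = exp(-r*dt) * [p*0.000000 + (1-p)*5.769901] = 3.222358
  V(1,1) = exp(-r*dt) * [p*5.769901 + (1-p)*15.672764] = 11.231599
  V(0,0) = exp(-r*dt) * [p*3.222358 + (1-p)*11.231599] = 7.656900

Answer: Price = V(0,0) = 7.6569


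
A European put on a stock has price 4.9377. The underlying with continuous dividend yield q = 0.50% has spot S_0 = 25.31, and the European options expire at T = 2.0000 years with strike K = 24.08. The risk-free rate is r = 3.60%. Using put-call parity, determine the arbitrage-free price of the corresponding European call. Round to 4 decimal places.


Answer: Call price = 7.5887

Derivation:
Put-call parity: C - P = S_0 * exp(-qT) - K * exp(-rT).
S_0 * exp(-qT) = 25.3100 * 0.99004983 = 25.05816129
K * exp(-rT) = 24.0800 * 0.93053090 = 22.40718397
C = P + S*exp(-qT) - K*exp(-rT)
C = 4.9377 + 25.05816129 - 22.40718397 = 7.5887


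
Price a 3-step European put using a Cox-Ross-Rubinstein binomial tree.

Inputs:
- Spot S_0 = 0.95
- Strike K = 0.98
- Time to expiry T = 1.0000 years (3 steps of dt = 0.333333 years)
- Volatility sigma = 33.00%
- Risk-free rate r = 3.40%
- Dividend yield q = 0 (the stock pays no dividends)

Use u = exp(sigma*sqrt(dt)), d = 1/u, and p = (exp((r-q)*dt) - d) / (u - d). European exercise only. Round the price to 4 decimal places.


dt = T/N = 0.333333
u = exp(sigma*sqrt(dt)) = 1.209885; d = 1/u = 0.826525
p = (exp((r-q)*dt) - d) / (u - d) = 0.482243
Discount per step: exp(-r*dt) = 0.988731
Stock lattice S(k, i) with i counting down-moves:
  k=0: S(0,0) = 0.9500
  k=1: S(1,0) = 1.1494; S(1,1) = 0.7852
  k=2: S(2,0) = 1.3906; S(2,1) = 0.9500; S(2,2) = 0.6490
  k=3: S(3,0) = 1.6825; S(3,1) = 1.1494; S(3,2) = 0.7852; S(3,3) = 0.5364
Terminal payoffs V(N, i) = max(K - S_T, 0):
  V(3,0) = 0.000000; V(3,1) = 0.000000; V(3,2) = 0.194802; V(3,3) = 0.443597
Backward induction: V(k, i) = exp(-r*dt) * [p * V(k+1, i) + (1-p) * V(k+1, i+1)].
  V(2,0) = exp(-r*dt) * [p*0.000000 + (1-p)*0.000000] = 0.000000
  V(2,1) = exp(-r*dt) * [p*0.000000 + (1-p)*0.194802] = 0.099723
  V(2,2) = exp(-r*dt) * [p*0.194802 + (1-p)*0.443597] = 0.319970
  V(1,0) = exp(-r*dt) * [p*0.000000 + (1-p)*0.099723] = 0.051050
  V(1,1) = exp(-r*dt) * [p*0.099723 + (1-p)*0.319970] = 0.211349
  V(0,0) = exp(-r*dt) * [p*0.051050 + (1-p)*0.211349] = 0.132535

Answer: Price = V(0,0) = 0.1325


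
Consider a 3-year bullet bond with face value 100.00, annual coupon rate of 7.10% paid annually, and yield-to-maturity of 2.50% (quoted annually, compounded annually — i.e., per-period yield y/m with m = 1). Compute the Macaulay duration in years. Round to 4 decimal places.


Answer: Macaulay duration = 2.8178 years

Derivation:
Coupon per period c = face * coupon_rate / m = 7.100000
Periods per year m = 1; per-period yield y/m = 0.025000
Number of cashflows N = 3
Cashflows (t years, CF_t, discount factor 1/(1+y/m)^(m*t), PV):
  t = 1.0000: CF_t = 7.100000, DF = 0.975610, PV = 6.926829
  t = 2.0000: CF_t = 7.100000, DF = 0.951814, PV = 6.757882
  t = 3.0000: CF_t = 107.100000, DF = 0.928599, PV = 99.452997
Price P = sum_t PV_t = 113.137708
Macaulay numerator sum_t t * PV_t:
  t * PV_t at t = 1.0000: 6.926829
  t * PV_t at t = 2.0000: 13.515764
  t * PV_t at t = 3.0000: 298.358991
Macaulay duration D = (sum_t t * PV_t) / P = 318.801584 / 113.137708 = 2.817819


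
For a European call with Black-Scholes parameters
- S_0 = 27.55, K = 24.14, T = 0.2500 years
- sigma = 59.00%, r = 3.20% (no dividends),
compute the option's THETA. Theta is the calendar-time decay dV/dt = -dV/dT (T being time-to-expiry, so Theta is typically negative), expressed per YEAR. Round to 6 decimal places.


Answer: Theta = -5.823866

Derivation:
d1 = 0.6225248133; d2 = 0.3275248133
phi(d1) = 0.3286680169; exp(-qT) = 1.0000000000; exp(-rT) = 0.9920319148
Theta = -S*exp(-qT)*phi(d1)*sigma/(2*sqrt(T)) - r*K*exp(-rT)*N(d2) + q*S*exp(-qT)*N(d1)
N(d1) = 0.7332015835; N(d2) = 0.6283645107; sqrt(T) = 0.5000000000
Term 1 = -27.5500 * 1.0000000000 * 0.3286680169 * 0.5900 / (2 * 0.5000000000) = -5.3423342807
Term 2 = -0.0320 * 24.1400 * 0.9920319148 * 0.6283645107 = -0.4815313165
Term 3 = 0 (no dividend yield, q = 0)
Theta = -5.3423342807 + (-0.4815313165) + (0.0000000000) = -5.823866


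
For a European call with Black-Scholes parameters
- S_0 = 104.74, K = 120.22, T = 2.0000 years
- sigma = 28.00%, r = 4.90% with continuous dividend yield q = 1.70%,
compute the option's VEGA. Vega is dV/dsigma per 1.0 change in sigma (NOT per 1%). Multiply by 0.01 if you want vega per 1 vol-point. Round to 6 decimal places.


Answer: Vega = 57.114036

Derivation:
d1 = 0.0115099085; d2 = -0.3844698890
phi(d1) = 0.3989158557; exp(-qT) = 0.9665715046; exp(-rT) = 0.9066489038
Vega = S * exp(-qT) * phi(d1) * sqrt(T) = 104.7400 * 0.9665715046 * 0.3989158557 * 1.4142135624 = 57.114036


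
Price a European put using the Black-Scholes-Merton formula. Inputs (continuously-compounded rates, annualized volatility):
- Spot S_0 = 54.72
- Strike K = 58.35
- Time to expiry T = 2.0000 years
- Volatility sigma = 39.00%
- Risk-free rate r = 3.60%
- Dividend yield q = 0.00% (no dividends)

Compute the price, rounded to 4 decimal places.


Answer: Price = 11.6327

Derivation:
d1 = (ln(S/K) + (r - q + 0.5*sigma^2) * T) / (sigma * sqrt(T)) = 0.28985923
d2 = d1 - sigma * sqrt(T) = -0.26168406
exp(-rT) = 0.93053090; exp(-qT) = 1.00000000
P = K * exp(-rT) * N(-d2) - S_0 * exp(-qT) * N(-d1)
N(-d1) = 0.38596197; N(-d2) = 0.60321748
P = 58.3500 * 0.93053090 * 0.60321748 - 54.7200 * 1.00000000 * 0.38596197 = 11.6327


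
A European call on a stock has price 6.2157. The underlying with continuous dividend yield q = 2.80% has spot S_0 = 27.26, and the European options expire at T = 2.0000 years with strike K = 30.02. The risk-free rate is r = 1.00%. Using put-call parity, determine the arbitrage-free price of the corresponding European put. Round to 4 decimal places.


Answer: Put price = 9.8659

Derivation:
Put-call parity: C - P = S_0 * exp(-qT) - K * exp(-rT).
S_0 * exp(-qT) = 27.2600 * 0.94553914 = 25.77539684
K * exp(-rT) = 30.0200 * 0.98019867 = 29.42556417
P = C - S*exp(-qT) + K*exp(-rT)
P = 6.2157 - 25.77539684 + 29.42556417 = 9.8659


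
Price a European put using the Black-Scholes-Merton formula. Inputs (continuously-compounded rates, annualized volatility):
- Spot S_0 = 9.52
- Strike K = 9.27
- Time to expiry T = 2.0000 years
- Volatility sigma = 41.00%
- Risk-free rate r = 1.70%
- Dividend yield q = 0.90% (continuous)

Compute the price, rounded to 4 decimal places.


d1 = (ln(S/K) + (r - q + 0.5*sigma^2) * T) / (sigma * sqrt(T)) = 0.36340368
d2 = d1 - sigma * sqrt(T) = -0.21642388
exp(-rT) = 0.96657150; exp(-qT) = 0.98216103
P = K * exp(-rT) * N(-d2) - S_0 * exp(-qT) * N(-d1)
N(-d1) = 0.35815168; N(-d2) = 0.58567132
P = 9.2700 * 0.96657150 * 0.58567132 - 9.5200 * 0.98216103 * 0.35815168 = 1.8989

Answer: Price = 1.8989


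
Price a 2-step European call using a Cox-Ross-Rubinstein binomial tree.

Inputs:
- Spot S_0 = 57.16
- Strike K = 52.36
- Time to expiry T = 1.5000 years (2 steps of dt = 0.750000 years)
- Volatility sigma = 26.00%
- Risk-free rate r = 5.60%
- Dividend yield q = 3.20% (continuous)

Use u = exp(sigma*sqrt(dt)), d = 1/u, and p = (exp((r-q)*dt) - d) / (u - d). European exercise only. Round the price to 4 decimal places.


dt = T/N = 0.750000
u = exp(sigma*sqrt(dt)) = 1.252531; d = 1/u = 0.798383
p = (exp((r-q)*dt) - d) / (u - d) = 0.483938
Discount per step: exp(-r*dt) = 0.958870
Stock lattice S(k, i) with i counting down-moves:
  k=0: S(0,0) = 57.1600
  k=1: S(1,0) = 71.5947; S(1,1) = 45.6356
  k=2: S(2,0) = 89.6746; S(2,1) = 57.1600; S(2,2) = 36.4347
Terminal payoffs V(N, i) = max(S_T - K, 0):
  V(2,0) = 37.314600; V(2,1) = 4.800000; V(2,2) = 0.000000
Backward induction: V(k, i) = exp(-r*dt) * [p * V(k+1, i) + (1-p) * V(k+1, i+1)].
  V(1,0) = exp(-r*dt) * [p*37.314600 + (1-p)*4.800000] = 19.690454
  V(1,1) = exp(-r*dt) * [p*4.800000 + (1-p)*0.000000] = 2.227363
  V(0,0) = exp(-r*dt) * [p*19.690454 + (1-p)*2.227363] = 10.239219

Answer: Price = V(0,0) = 10.2392


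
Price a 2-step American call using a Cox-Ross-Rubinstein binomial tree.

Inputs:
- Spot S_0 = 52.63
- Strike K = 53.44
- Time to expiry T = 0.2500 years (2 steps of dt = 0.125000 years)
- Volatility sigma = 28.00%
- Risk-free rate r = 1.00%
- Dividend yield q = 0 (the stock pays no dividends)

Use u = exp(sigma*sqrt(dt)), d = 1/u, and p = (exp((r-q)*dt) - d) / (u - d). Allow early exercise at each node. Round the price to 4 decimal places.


dt = T/N = 0.125000
u = exp(sigma*sqrt(dt)) = 1.104061; d = 1/u = 0.905747
p = (exp((r-q)*dt) - d) / (u - d) = 0.481579
Discount per step: exp(-r*dt) = 0.998751
Stock lattice S(k, i) with i counting down-moves:
  k=0: S(0,0) = 52.6300
  k=1: S(1,0) = 58.1067; S(1,1) = 47.6695
  k=2: S(2,0) = 64.1533; S(2,1) = 52.6300; S(2,2) = 43.1765
Terminal payoffs V(N, i) = max(S_T - K, 0):
  V(2,0) = 10.713343; V(2,1) = 0.000000; V(2,2) = 0.000000
Backward induction: V(k, i) = exp(-r*dt) * [p * V(k+1, i) + (1-p) * V(k+1, i+1)]; then take max(V_cont, immediate exercise) for American.
  V(1,0) = exp(-r*dt) * [p*10.713343 + (1-p)*0.000000] = 5.152871; exercise = 4.666716; V(1,0) = max -> 5.152871
  V(1,1) = exp(-r*dt) * [p*0.000000 + (1-p)*0.000000] = 0.000000; exercise = 0.000000; V(1,1) = max -> 0.000000
  V(0,0) = exp(-r*dt) * [p*5.152871 + (1-p)*0.000000] = 2.478412; exercise = 0.000000; V(0,0) = max -> 2.478412

Answer: Price = V(0,0) = 2.4784


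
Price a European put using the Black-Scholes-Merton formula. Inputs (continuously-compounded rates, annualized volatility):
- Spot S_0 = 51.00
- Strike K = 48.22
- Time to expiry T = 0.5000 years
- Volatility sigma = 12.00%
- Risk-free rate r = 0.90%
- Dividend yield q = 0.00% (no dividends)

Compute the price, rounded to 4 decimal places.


Answer: Price = 0.5859

Derivation:
d1 = (ln(S/K) + (r - q + 0.5*sigma^2) * T) / (sigma * sqrt(T)) = 0.75603574
d2 = d1 - sigma * sqrt(T) = 0.67118293
exp(-rT) = 0.99551011; exp(-qT) = 1.00000000
P = K * exp(-rT) * N(-d2) - S_0 * exp(-qT) * N(-d1)
N(-d1) = 0.22481388; N(-d2) = 0.25105200
P = 48.2200 * 0.99551011 * 0.25105200 - 51.0000 * 1.00000000 * 0.22481388 = 0.5859


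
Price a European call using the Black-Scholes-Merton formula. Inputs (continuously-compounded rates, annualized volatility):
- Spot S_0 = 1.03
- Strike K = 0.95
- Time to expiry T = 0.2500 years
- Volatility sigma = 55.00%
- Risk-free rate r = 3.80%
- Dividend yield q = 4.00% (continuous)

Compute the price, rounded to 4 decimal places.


d1 = (ln(S/K) + (r - q + 0.5*sigma^2) * T) / (sigma * sqrt(T)) = 0.42968944
d2 = d1 - sigma * sqrt(T) = 0.15468944
exp(-rT) = 0.99054498; exp(-qT) = 0.99004983
C = S_0 * exp(-qT) * N(d1) - K * exp(-rT) * N(d2)
N(d1) = 0.66628922; N(d2) = 0.56146692
C = 1.0300 * 0.99004983 * 0.66628922 - 0.9500 * 0.99054498 * 0.56146692 = 0.1511

Answer: Price = 0.1511
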